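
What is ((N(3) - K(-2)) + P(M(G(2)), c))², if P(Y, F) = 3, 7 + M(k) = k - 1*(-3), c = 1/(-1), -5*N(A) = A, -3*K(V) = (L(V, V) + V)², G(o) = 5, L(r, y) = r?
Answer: 13456/225 ≈ 59.804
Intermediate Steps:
K(V) = -4*V²/3 (K(V) = -(V + V)²/3 = -4*V²/3)
N(A) = -A/5
c = -1
M(k) = -4 + k (M(k) = -7 + (k - 1*(-3)) = -7 + (k + 3) = -7 + (3 + k) = -4 + k)
((N(3) - K(-2)) + P(M(G(2)), c))² = ((-⅕*3 - (-4)*(-2)²/3) + 3)² = ((-⅗ - (-4)*4/3) + 3)² = ((-⅗ - 1*(-16/3)) + 3)² = ((-⅗ + 16/3) + 3)² = (71/15 + 3)² = (116/15)² = 13456/225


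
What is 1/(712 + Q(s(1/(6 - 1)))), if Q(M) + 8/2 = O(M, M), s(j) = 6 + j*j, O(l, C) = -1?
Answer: 1/707 ≈ 0.0014144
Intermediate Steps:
s(j) = 6 + j²
Q(M) = -5 (Q(M) = -4 - 1 = -5)
1/(712 + Q(s(1/(6 - 1)))) = 1/(712 - 5) = 1/707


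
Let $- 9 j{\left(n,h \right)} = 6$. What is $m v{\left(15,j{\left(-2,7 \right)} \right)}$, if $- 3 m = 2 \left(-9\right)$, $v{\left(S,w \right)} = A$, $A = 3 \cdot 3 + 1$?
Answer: $60$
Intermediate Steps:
$j{\left(n,h \right)} = - \frac{2}{3}$ ($j{\left(n,h \right)} = \left(- \frac{1}{9}\right) 6 = - \frac{2}{3}$)
$A = 10$ ($A = 9 + 1 = 10$)
$v{\left(S,w \right)} = 10$
$m = 6$ ($m = - \frac{2 \left(-9\right)}{3} = \left(- \frac{1}{3}\right) \left(-18\right) = 6$)
$m v{\left(15,j{\left(-2,7 \right)} \right)} = 6 \cdot 10 = 60$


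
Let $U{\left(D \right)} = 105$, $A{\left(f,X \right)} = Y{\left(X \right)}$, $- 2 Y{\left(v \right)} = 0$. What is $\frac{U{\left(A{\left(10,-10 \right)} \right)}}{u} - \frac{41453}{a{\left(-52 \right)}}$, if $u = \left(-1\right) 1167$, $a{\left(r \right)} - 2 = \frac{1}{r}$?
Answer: $- \frac{838514889}{40067} \approx -20928.0$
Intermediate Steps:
$Y{\left(v \right)} = 0$ ($Y{\left(v \right)} = \left(- \frac{1}{2}\right) 0 = 0$)
$A{\left(f,X \right)} = 0$
$a{\left(r \right)} = 2 + \frac{1}{r}$
$u = -1167$
$\frac{U{\left(A{\left(10,-10 \right)} \right)}}{u} - \frac{41453}{a{\left(-52 \right)}} = \frac{105}{-1167} - \frac{41453}{2 + \frac{1}{-52}} = 105 \left(- \frac{1}{1167}\right) - \frac{41453}{2 - \frac{1}{52}} = - \frac{35}{389} - \frac{41453}{\frac{103}{52}} = - \frac{35}{389} - \frac{2155556}{103} = - \frac{838514889}{40067}$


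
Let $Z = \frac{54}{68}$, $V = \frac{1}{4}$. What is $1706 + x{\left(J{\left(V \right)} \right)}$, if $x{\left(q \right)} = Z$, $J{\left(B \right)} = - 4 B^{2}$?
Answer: $\frac{58031}{34} \approx 1706.8$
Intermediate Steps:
$V = \frac{1}{4} \approx 0.25$
$Z = \frac{27}{34}$ ($Z = 54 \cdot \frac{1}{68} = \frac{27}{34} \approx 0.79412$)
$x{\left(q \right)} = \frac{27}{34}$
$1706 + x{\left(J{\left(V \right)} \right)} = 1706 + \frac{27}{34} = \frac{58031}{34}$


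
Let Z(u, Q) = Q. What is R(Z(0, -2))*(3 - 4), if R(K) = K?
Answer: 2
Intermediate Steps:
R(Z(0, -2))*(3 - 4) = -2*(3 - 4) = -2*(-1) = 2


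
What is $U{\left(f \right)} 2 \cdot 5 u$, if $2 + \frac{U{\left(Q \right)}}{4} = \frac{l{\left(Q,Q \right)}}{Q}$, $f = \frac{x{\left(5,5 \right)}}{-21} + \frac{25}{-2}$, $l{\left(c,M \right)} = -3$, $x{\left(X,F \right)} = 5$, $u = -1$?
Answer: $\frac{7552}{107} \approx 70.579$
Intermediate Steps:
$f = - \frac{535}{42}$ ($f = \frac{5}{-21} + \frac{25}{-2} = 5 \left(- \frac{1}{21}\right) + 25 \left(- \frac{1}{2}\right) = - \frac{5}{21} - \frac{25}{2} = - \frac{535}{42} \approx -12.738$)
$U{\left(Q \right)} = -8 - \frac{12}{Q}$ ($U{\left(Q \right)} = -8 + 4 \left(- \frac{3}{Q}\right) = -8 - \frac{12}{Q}$)
$U{\left(f \right)} 2 \cdot 5 u = \left(-8 - \frac{12}{- \frac{535}{42}}\right) 2 \cdot 5 \left(-1\right) = \left(-8 - - \frac{504}{535}\right) 10 \left(-1\right) = \left(-8 + \frac{504}{535}\right) \left(-10\right) = \left(- \frac{3776}{535}\right) \left(-10\right) = \frac{7552}{107}$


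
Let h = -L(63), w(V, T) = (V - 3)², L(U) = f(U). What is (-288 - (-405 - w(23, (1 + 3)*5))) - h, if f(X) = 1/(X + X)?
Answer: 65143/126 ≈ 517.01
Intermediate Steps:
f(X) = 1/(2*X)
L(U) = 1/(2*U)
w(V, T) = (-3 + V)²
h = -1/126 (h = -1/(2*63) = -1*1/126 = -1/126 ≈ -0.0079365)
(-288 - (-405 - w(23, (1 + 3)*5))) - h = (-288 - (-405 - (-3 + 23)²)) - 1*(-1/126) = (-288 - (-405 - 1*20²)) + 1/126 = (-288 - (-405 - 1*400)) + 1/126 = (-288 - (-405 - 400)) + 1/126 = (-288 - 1*(-805)) + 1/126 = (-288 + 805) + 1/126 = 517 + 1/126 = 65143/126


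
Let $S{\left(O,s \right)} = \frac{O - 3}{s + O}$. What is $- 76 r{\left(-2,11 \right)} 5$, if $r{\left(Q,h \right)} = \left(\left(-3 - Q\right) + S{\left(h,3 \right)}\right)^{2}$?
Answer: $- \frac{3420}{49} \approx -69.796$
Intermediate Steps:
$S{\left(O,s \right)} = \frac{-3 + O}{O + s}$
$r{\left(Q,h \right)} = \left(-3 - Q + \frac{-3 + h}{3 + h}\right)^{2}$ ($r{\left(Q,h \right)} = \left(\left(-3 - Q\right) + \frac{-3 + h}{h + 3}\right)^{2} = \left(\left(-3 - Q\right) + \frac{-3 + h}{3 + h}\right)^{2} = \left(-3 - Q + \frac{-3 + h}{3 + h}\right)^{2}$)
$- 76 r{\left(-2,11 \right)} 5 = - 76 \frac{\left(3 - 11 + \left(3 - 2\right) \left(3 + 11\right)\right)^{2}}{\left(3 + 11\right)^{2}} \cdot 5 = - 76 \frac{\left(3 - 11 + 1 \cdot 14\right)^{2}}{196} \cdot 5 = - 76 \frac{\left(3 - 11 + 14\right)^{2}}{196} \cdot 5 = - 76 \frac{6^{2}}{196} \cdot 5 = - 76 \cdot \frac{1}{196} \cdot 36 \cdot 5 = \left(-76\right) \frac{9}{49} \cdot 5 = \left(- \frac{684}{49}\right) 5 = - \frac{3420}{49}$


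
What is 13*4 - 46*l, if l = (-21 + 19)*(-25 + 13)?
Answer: -1052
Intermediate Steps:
l = 24 (l = -2*(-12) = 24)
13*4 - 46*l = 13*4 - 46*24 = 52 - 1104 = -1052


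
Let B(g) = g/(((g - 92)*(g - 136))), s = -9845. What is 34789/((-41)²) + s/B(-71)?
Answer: 558397293764/119351 ≈ 4.6786e+6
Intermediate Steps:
B(g) = g/((-136 + g)*(-92 + g)) (B(g) = g/(((-92 + g)*(-136 + g))) = g/(((-136 + g)*(-92 + g))) = g*(1/((-136 + g)*(-92 + g))) = g/((-136 + g)*(-92 + g)))
34789/((-41)²) + s/B(-71) = 34789/((-41)²) - 9845/((-71/(12512 + (-71)² - 228*(-71)))) = 34789/1681 - 9845/((-71/(12512 + 5041 + 16188))) = 34789*(1/1681) - 9845/((-71/33741)) = 34789/1681 - 9845/((-71*1/33741)) = 34789/1681 - 9845/(-71/33741) = 34789/1681 - 9845*(-33741/71) = 34789/1681 + 332180145/71 = 558397293764/119351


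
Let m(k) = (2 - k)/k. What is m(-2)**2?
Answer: 4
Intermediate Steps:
m(k) = (2 - k)/k
m(-2)**2 = ((2 - 1*(-2))/(-2))**2 = (-(2 + 2)/2)**2 = (-1/2*4)**2 = (-2)**2 = 4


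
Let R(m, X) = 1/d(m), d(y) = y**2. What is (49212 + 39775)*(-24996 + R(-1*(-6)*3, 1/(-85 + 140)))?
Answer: -720679283861/324 ≈ -2.2243e+9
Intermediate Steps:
R(m, X) = m**(-2) (R(m, X) = 1/(m**2) = m**(-2))
(49212 + 39775)*(-24996 + R(-1*(-6)*3, 1/(-85 + 140))) = (49212 + 39775)*(-24996 + (-1*(-6)*3)**(-2)) = 88987*(-24996 + (6*3)**(-2)) = 88987*(-24996 + 18**(-2)) = 88987*(-24996 + 1/324) = 88987*(-8098703/324) = -720679283861/324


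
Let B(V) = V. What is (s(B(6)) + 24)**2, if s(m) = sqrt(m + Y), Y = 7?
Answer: (24 + sqrt(13))**2 ≈ 762.07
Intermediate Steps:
s(m) = sqrt(7 + m) (s(m) = sqrt(m + 7) = sqrt(7 + m))
(s(B(6)) + 24)**2 = (sqrt(7 + 6) + 24)**2 = (sqrt(13) + 24)**2 = (24 + sqrt(13))**2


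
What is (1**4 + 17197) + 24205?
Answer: 41403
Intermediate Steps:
(1**4 + 17197) + 24205 = (1 + 17197) + 24205 = 17198 + 24205 = 41403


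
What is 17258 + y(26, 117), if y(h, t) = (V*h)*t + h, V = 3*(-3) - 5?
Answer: -25304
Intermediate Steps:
V = -14 (V = -9 - 5 = -14)
y(h, t) = h - 14*h*t (y(h, t) = (-14*h)*t + h = -14*h*t + h = h - 14*h*t)
17258 + y(26, 117) = 17258 + 26*(1 - 14*117) = 17258 + 26*(1 - 1638) = 17258 + 26*(-1637) = 17258 - 42562 = -25304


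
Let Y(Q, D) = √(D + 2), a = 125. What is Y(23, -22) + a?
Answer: 125 + 2*I*√5 ≈ 125.0 + 4.4721*I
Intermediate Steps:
Y(Q, D) = √(2 + D)
Y(23, -22) + a = √(2 - 22) + 125 = √(-20) + 125 = 2*I*√5 + 125 = 125 + 2*I*√5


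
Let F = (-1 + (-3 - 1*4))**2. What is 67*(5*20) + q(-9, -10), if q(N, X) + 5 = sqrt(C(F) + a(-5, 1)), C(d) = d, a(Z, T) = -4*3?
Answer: 6695 + 2*sqrt(13) ≈ 6702.2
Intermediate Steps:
F = 64 (F = (-1 + (-3 - 4))**2 = (-1 - 7)**2 = (-8)**2 = 64)
a(Z, T) = -12
q(N, X) = -5 + 2*sqrt(13) (q(N, X) = -5 + sqrt(64 - 12) = -5 + sqrt(52) = -5 + 2*sqrt(13))
67*(5*20) + q(-9, -10) = 67*(5*20) + (-5 + 2*sqrt(13)) = 67*100 + (-5 + 2*sqrt(13)) = 6700 + (-5 + 2*sqrt(13)) = 6695 + 2*sqrt(13)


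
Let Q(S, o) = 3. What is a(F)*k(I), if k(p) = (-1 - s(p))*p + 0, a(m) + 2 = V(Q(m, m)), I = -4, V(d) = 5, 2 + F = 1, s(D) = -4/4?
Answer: 0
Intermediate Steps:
s(D) = -1 (s(D) = -4*1/4 = -1)
F = -1 (F = -2 + 1 = -1)
a(m) = 3 (a(m) = -2 + 5 = 3)
k(p) = 0 (k(p) = (-1 - 1*(-1))*p + 0 = (-1 + 1)*p + 0 = 0*p + 0 = 0 + 0 = 0)
a(F)*k(I) = 3*0 = 0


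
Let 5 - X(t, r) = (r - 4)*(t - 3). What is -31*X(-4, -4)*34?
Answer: 53754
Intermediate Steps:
X(t, r) = 5 - (-4 + r)*(-3 + t) (X(t, r) = 5 - (r - 4)*(t - 3) = 5 - (-4 + r)*(-3 + t))
-31*X(-4, -4)*34 = -31*(-7 + 3*(-4) + 4*(-4) - 1*(-4)*(-4))*34 = -31*(-7 - 12 - 16 - 16)*34 = -31*(-51)*34 = 1581*34 = 53754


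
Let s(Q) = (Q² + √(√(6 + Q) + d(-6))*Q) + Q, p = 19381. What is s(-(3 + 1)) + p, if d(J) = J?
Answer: 19393 - 4*√(-6 + √2) ≈ 19393.0 - 8.5658*I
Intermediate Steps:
s(Q) = Q + Q² + Q*√(-6 + √(6 + Q)) (s(Q) = (Q² + √(√(6 + Q) - 6)*Q) + Q = (Q² + √(-6 + √(6 + Q))*Q) + Q = (Q² + Q*√(-6 + √(6 + Q))) + Q = Q + Q² + Q*√(-6 + √(6 + Q)))
s(-(3 + 1)) + p = (-(3 + 1))*(1 - (3 + 1) + √(-6 + √(6 - (3 + 1)))) + 19381 = (-1*4)*(1 - 1*4 + √(-6 + √(6 - 1*4))) + 19381 = -4*(1 - 4 + √(-6 + √(6 - 4))) + 19381 = -4*(1 - 4 + √(-6 + √2)) + 19381 = -4*(-3 + √(-6 + √2)) + 19381 = (12 - 4*√(-6 + √2)) + 19381 = 19393 - 4*√(-6 + √2)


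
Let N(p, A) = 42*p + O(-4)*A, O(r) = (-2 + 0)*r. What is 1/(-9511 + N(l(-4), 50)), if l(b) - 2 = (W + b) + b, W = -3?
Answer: -1/9489 ≈ -0.00010539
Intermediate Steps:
O(r) = -2*r
l(b) = -1 + 2*b (l(b) = 2 + ((-3 + b) + b) = 2 + (-3 + 2*b) = -1 + 2*b)
N(p, A) = 8*A + 42*p (N(p, A) = 42*p + (-2*(-4))*A = 42*p + 8*A = 8*A + 42*p)
1/(-9511 + N(l(-4), 50)) = 1/(-9511 + (8*50 + 42*(-1 + 2*(-4)))) = 1/(-9511 + (400 + 42*(-1 - 8))) = 1/(-9511 + (400 + 42*(-9))) = 1/(-9511 + (400 - 378)) = 1/(-9511 + 22) = 1/(-9489) = -1/9489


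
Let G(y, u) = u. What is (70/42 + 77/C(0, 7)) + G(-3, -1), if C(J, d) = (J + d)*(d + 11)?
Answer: 23/18 ≈ 1.2778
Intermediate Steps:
C(J, d) = (11 + d)*(J + d) (C(J, d) = (J + d)*(11 + d) = (11 + d)*(J + d))
(70/42 + 77/C(0, 7)) + G(-3, -1) = (70/42 + 77/(7² + 11*0 + 11*7 + 0*7)) - 1 = (70*(1/42) + 77/(49 + 0 + 77 + 0)) - 1 = (5/3 + 77/126) - 1 = (5/3 + 77*(1/126)) - 1 = (5/3 + 11/18) - 1 = 41/18 - 1 = 23/18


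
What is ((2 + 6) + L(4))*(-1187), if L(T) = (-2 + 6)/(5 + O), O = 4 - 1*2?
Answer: -71220/7 ≈ -10174.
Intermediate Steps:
O = 2 (O = 4 - 2 = 2)
L(T) = 4/7 (L(T) = (-2 + 6)/(5 + 2) = 4/7)
((2 + 6) + L(4))*(-1187) = ((2 + 6) + 4/7)*(-1187) = (8 + 4/7)*(-1187) = (60/7)*(-1187) = -71220/7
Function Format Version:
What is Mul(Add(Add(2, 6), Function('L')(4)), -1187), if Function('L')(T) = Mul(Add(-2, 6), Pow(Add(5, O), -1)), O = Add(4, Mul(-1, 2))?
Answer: Rational(-71220, 7) ≈ -10174.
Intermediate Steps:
O = 2 (O = Add(4, -2) = 2)
Function('L')(T) = Rational(4, 7) (Function('L')(T) = Mul(Add(-2, 6), Pow(Add(5, 2), -1)) = Mul(4, Pow(7, -1)) = Mul(4, Rational(1, 7)) = Rational(4, 7))
Mul(Add(Add(2, 6), Function('L')(4)), -1187) = Mul(Add(Add(2, 6), Rational(4, 7)), -1187) = Mul(Add(8, Rational(4, 7)), -1187) = Mul(Rational(60, 7), -1187) = Rational(-71220, 7)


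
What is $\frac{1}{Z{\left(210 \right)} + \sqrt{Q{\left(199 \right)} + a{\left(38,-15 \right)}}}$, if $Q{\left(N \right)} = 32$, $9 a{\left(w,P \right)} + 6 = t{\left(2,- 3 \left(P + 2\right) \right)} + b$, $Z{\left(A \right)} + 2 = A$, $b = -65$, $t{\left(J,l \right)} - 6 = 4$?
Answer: $\frac{1872}{389149} - \frac{3 \sqrt{227}}{389149} \approx 0.0046944$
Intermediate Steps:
$t{\left(J,l \right)} = 10$ ($t{\left(J,l \right)} = 6 + 4 = 10$)
$Z{\left(A \right)} = -2 + A$
$a{\left(w,P \right)} = - \frac{61}{9}$ ($a{\left(w,P \right)} = - \frac{2}{3} + \frac{10 - 65}{9} = - \frac{2}{3} + \frac{1}{9} \left(-55\right) = - \frac{2}{3} - \frac{55}{9} = - \frac{61}{9}$)
$\frac{1}{Z{\left(210 \right)} + \sqrt{Q{\left(199 \right)} + a{\left(38,-15 \right)}}} = \frac{1}{\left(-2 + 210\right) + \sqrt{32 - \frac{61}{9}}} = \frac{1}{208 + \sqrt{\frac{227}{9}}} = \frac{1}{208 + \frac{\sqrt{227}}{3}}$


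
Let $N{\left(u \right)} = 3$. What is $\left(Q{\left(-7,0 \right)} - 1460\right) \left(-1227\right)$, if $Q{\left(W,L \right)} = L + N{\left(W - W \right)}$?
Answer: $1787739$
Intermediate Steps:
$Q{\left(W,L \right)} = 3 + L$ ($Q{\left(W,L \right)} = L + 3 = 3 + L$)
$\left(Q{\left(-7,0 \right)} - 1460\right) \left(-1227\right) = \left(\left(3 + 0\right) - 1460\right) \left(-1227\right) = \left(3 - 1460\right) \left(-1227\right) = \left(-1457\right) \left(-1227\right) = 1787739$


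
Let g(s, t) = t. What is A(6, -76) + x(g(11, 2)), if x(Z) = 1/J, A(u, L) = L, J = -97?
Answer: -7373/97 ≈ -76.010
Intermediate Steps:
x(Z) = -1/97 (x(Z) = 1/(-97) = -1/97)
A(6, -76) + x(g(11, 2)) = -76 - 1/97 = -7373/97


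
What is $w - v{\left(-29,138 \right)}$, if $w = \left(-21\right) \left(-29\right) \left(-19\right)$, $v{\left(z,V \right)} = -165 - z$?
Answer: $-11435$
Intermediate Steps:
$w = -11571$ ($w = 609 \left(-19\right) = -11571$)
$w - v{\left(-29,138 \right)} = -11571 - \left(-165 - -29\right) = -11571 - \left(-165 + 29\right) = -11571 - -136 = -11571 + 136 = -11435$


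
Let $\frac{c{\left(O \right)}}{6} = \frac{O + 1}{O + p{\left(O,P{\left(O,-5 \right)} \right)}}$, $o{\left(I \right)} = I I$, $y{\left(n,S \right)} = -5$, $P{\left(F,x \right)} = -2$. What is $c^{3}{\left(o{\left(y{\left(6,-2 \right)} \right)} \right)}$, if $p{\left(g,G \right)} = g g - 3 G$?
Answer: $\frac{59319}{4410944} \approx 0.013448$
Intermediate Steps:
$o{\left(I \right)} = I^{2}$
$p{\left(g,G \right)} = g^{2} - 3 G$
$c{\left(O \right)} = \frac{6 \left(1 + O\right)}{6 + O + O^{2}}$ ($c{\left(O \right)} = 6 \frac{O + 1}{O + \left(O^{2} - -6\right)} = 6 \frac{1 + O}{O + \left(O^{2} + 6\right)} = 6 \frac{1 + O}{O + \left(6 + O^{2}\right)} = 6 \frac{1 + O}{6 + O + O^{2}} = \frac{6 \left(1 + O\right)}{6 + O + O^{2}}$)
$c^{3}{\left(o{\left(y{\left(6,-2 \right)} \right)} \right)} = \left(\frac{6 \left(1 + \left(-5\right)^{2}\right)}{6 + \left(-5\right)^{2} + \left(\left(-5\right)^{2}\right)^{2}}\right)^{3} = \left(\frac{6 \left(1 + 25\right)}{6 + 25 + 25^{2}}\right)^{3} = \left(6 \frac{1}{6 + 25 + 625} \cdot 26\right)^{3} = \left(6 \cdot \frac{1}{656} \cdot 26\right)^{3} = \left(\frac{39}{164}\right)^{3} = \frac{59319}{4410944}$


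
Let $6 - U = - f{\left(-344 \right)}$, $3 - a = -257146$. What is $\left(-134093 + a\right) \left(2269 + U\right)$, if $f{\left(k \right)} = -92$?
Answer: $268631248$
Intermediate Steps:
$a = 257149$ ($a = 3 - -257146 = 3 + 257146 = 257149$)
$U = -86$ ($U = 6 - \left(-1\right) \left(-92\right) = 6 - 92 = -86$)
$\left(-134093 + a\right) \left(2269 + U\right) = \left(-134093 + 257149\right) \left(2269 - 86\right) = 123056 \cdot 2183 = 268631248$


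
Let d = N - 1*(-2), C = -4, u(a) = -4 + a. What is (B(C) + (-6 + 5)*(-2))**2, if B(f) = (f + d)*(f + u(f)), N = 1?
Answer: 196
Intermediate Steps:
d = 3 (d = 1 - 1*(-2) = 1 + 2 = 3)
B(f) = (-4 + 2*f)*(3 + f) (B(f) = (f + 3)*(f + (-4 + f)) = (3 + f)*(-4 + 2*f) = (-4 + 2*f)*(3 + f))
(B(C) + (-6 + 5)*(-2))**2 = ((-12 + 2*(-4) + 2*(-4)**2) + (-6 + 5)*(-2))**2 = ((-12 - 8 + 2*16) - 1*(-2))**2 = ((-12 - 8 + 32) + 2)**2 = (12 + 2)**2 = 14**2 = 196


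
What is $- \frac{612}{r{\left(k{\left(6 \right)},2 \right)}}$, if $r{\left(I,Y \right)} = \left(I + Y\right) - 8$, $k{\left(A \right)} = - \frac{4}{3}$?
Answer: $\frac{918}{11} \approx 83.455$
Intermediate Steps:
$k{\left(A \right)} = - \frac{4}{3}$ ($k{\left(A \right)} = \left(-4\right) \frac{1}{3} = - \frac{4}{3}$)
$r{\left(I,Y \right)} = -8 + I + Y$
$- \frac{612}{r{\left(k{\left(6 \right)},2 \right)}} = - \frac{612}{-8 - \frac{4}{3} + 2} = - \frac{612}{- \frac{22}{3}} = \left(-612\right) \left(- \frac{3}{22}\right) = \frac{918}{11}$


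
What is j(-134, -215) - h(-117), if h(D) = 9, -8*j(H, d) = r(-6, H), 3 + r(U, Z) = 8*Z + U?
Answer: 1009/8 ≈ 126.13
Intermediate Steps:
r(U, Z) = -3 + U + 8*Z (r(U, Z) = -3 + (8*Z + U) = -3 + (U + 8*Z) = -3 + U + 8*Z)
j(H, d) = 9/8 - H (j(H, d) = -(-3 - 6 + 8*H)/8 = -(-9 + 8*H)/8 = 9/8 - H)
j(-134, -215) - h(-117) = (9/8 - 1*(-134)) - 1*9 = (9/8 + 134) - 9 = 1081/8 - 9 = 1009/8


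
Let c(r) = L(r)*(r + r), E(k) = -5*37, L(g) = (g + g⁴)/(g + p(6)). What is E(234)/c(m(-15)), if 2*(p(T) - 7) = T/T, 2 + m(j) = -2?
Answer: 185/576 ≈ 0.32118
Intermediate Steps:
m(j) = -4 (m(j) = -2 - 2 = -4)
p(T) = 15/2 (p(T) = 7 + (T/T)/2 = 7 + (½)*1 = 7 + ½ = 15/2)
L(g) = (g + g⁴)/(15/2 + g) (L(g) = (g + g⁴)/(g + 15/2) = (g + g⁴)/(15/2 + g))
E(k) = -185
c(r) = 4*r²*(1 + r³)/(15 + 2*r) (c(r) = (2*r*(1 + r³)/(15 + 2*r))*(r + r) = (2*r*(1 + r³)/(15 + 2*r))*(2*r) = 4*r²*(1 + r³)/(15 + 2*r))
E(234)/c(m(-15)) = -185*(15 + 2*(-4))/(64*(1 + (-4)³)) = -185*(15 - 8)/(64*(1 - 64)) = -185/(4*16*(-63)/7) = -185/(4*16*(⅐)*(-63)) = -185/(-576) = -185*(-1/576) = 185/576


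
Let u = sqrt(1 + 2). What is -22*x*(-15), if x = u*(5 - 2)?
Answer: 990*sqrt(3) ≈ 1714.7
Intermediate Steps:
u = sqrt(3) ≈ 1.7320
x = 3*sqrt(3) (x = sqrt(3)*(5 - 2) = sqrt(3)*3 = 3*sqrt(3) ≈ 5.1962)
-22*x*(-15) = -66*sqrt(3)*(-15) = 990*sqrt(3)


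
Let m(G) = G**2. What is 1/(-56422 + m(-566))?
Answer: 1/263934 ≈ 3.7888e-6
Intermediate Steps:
1/(-56422 + m(-566)) = 1/(-56422 + (-566)**2) = 1/(-56422 + 320356) = 1/263934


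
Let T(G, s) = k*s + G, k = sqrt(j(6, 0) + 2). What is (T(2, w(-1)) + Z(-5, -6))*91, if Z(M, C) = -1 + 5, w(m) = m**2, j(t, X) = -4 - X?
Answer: 546 + 91*I*sqrt(2) ≈ 546.0 + 128.69*I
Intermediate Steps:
k = I*sqrt(2) (k = sqrt((-4 - 1*0) + 2) = sqrt((-4 + 0) + 2) = sqrt(-4 + 2) = sqrt(-2) = I*sqrt(2) ≈ 1.4142*I)
Z(M, C) = 4
T(G, s) = G + I*s*sqrt(2) (T(G, s) = (I*sqrt(2))*s + G = I*s*sqrt(2) + G = G + I*s*sqrt(2))
(T(2, w(-1)) + Z(-5, -6))*91 = ((2 + I*(-1)**2*sqrt(2)) + 4)*91 = ((2 + I*1*sqrt(2)) + 4)*91 = ((2 + I*sqrt(2)) + 4)*91 = (6 + I*sqrt(2))*91 = 546 + 91*I*sqrt(2)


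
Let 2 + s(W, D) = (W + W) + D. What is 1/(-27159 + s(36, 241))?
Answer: -1/26848 ≈ -3.7247e-5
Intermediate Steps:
s(W, D) = -2 + D + 2*W (s(W, D) = -2 + ((W + W) + D) = -2 + (2*W + D) = -2 + (D + 2*W) = -2 + D + 2*W)
1/(-27159 + s(36, 241)) = 1/(-27159 + (-2 + 241 + 2*36)) = 1/(-27159 + (-2 + 241 + 72)) = 1/(-27159 + 311) = 1/(-26848) = -1/26848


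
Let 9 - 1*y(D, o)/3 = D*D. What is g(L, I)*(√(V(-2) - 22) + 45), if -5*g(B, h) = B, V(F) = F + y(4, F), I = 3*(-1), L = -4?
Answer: 36 + 12*I*√5/5 ≈ 36.0 + 5.3666*I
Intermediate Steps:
I = -3
y(D, o) = 27 - 3*D² (y(D, o) = 27 - 3*D*D = 27 - 3*D²)
V(F) = -21 + F (V(F) = F + (27 - 3*4²) = F + (27 - 3*16) = F + (27 - 48) = F - 21 = -21 + F)
g(B, h) = -B/5
g(L, I)*(√(V(-2) - 22) + 45) = (-⅕*(-4))*(√((-21 - 2) - 22) + 45) = 4*(√(-23 - 22) + 45)/5 = 4*(√(-45) + 45)/5 = 4*(3*I*√5 + 45)/5 = 4*(45 + 3*I*√5)/5 = 36 + 12*I*√5/5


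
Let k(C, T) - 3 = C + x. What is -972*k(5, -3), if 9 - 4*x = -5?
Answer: -11178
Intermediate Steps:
x = 7/2 (x = 9/4 - ¼*(-5) = 9/4 + 5/4 = 7/2 ≈ 3.5000)
k(C, T) = 13/2 + C (k(C, T) = 3 + (C + 7/2) = 3 + (7/2 + C) = 13/2 + C)
-972*k(5, -3) = -972*(13/2 + 5) = -972*23/2 = -11178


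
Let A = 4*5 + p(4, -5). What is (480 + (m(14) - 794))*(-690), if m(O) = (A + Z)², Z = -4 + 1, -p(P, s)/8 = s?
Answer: -2025150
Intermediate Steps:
p(P, s) = -8*s
Z = -3
A = 60 (A = 4*5 - 8*(-5) = 20 + 40 = 60)
m(O) = 3249 (m(O) = (60 - 3)² = 57² = 3249)
(480 + (m(14) - 794))*(-690) = (480 + (3249 - 794))*(-690) = (480 + 2455)*(-690) = 2935*(-690) = -2025150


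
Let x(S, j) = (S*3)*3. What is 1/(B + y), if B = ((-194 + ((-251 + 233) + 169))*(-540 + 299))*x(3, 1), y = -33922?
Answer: 1/245879 ≈ 4.0670e-6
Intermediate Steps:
x(S, j) = 9*S (x(S, j) = (3*S)*3 = 9*S)
B = 279801 (B = ((-194 + ((-251 + 233) + 169))*(-540 + 299))*(9*3) = ((-194 + (-18 + 169))*(-241))*27 = ((-194 + 151)*(-241))*27 = -43*(-241)*27 = 10363*27 = 279801)
1/(B + y) = 1/(279801 - 33922) = 1/245879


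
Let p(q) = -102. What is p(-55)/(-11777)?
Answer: 102/11777 ≈ 0.0086609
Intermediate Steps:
p(-55)/(-11777) = -102/(-11777) = -102*(-1/11777) = 102/11777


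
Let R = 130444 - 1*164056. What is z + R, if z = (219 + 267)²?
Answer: 202584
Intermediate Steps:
R = -33612 (R = 130444 - 164056 = -33612)
z = 236196 (z = 486² = 236196)
z + R = 236196 - 33612 = 202584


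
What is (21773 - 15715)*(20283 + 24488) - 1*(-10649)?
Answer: 271233367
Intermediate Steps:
(21773 - 15715)*(20283 + 24488) - 1*(-10649) = 6058*44771 + 10649 = 271222718 + 10649 = 271233367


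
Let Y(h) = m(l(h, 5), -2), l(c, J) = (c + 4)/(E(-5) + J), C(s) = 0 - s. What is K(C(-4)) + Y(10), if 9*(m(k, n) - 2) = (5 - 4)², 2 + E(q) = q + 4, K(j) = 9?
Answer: 100/9 ≈ 11.111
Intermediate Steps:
C(s) = -s
E(q) = 2 + q (E(q) = -2 + (q + 4) = -2 + (4 + q) = 2 + q)
l(c, J) = (4 + c)/(-3 + J) (l(c, J) = (c + 4)/((2 - 5) + J) = (4 + c)/(-3 + J))
m(k, n) = 19/9 (m(k, n) = 2 + (5 - 4)²/9 = 2 + (⅑)*1² = 2 + (⅑)*1 = 2 + ⅑ = 19/9)
Y(h) = 19/9
K(C(-4)) + Y(10) = 9 + 19/9 = 100/9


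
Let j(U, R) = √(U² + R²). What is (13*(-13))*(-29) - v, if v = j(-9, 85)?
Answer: 4901 - √7306 ≈ 4815.5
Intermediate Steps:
j(U, R) = √(R² + U²)
v = √7306 (v = √(85² + (-9)²) = √(7225 + 81) = √7306 ≈ 85.475)
(13*(-13))*(-29) - v = (13*(-13))*(-29) - √7306 = -169*(-29) - √7306 = 4901 - √7306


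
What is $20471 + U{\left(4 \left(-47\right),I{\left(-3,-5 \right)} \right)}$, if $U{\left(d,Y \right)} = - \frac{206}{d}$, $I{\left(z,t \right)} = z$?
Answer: $\frac{1924377}{94} \approx 20472.0$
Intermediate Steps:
$20471 + U{\left(4 \left(-47\right),I{\left(-3,-5 \right)} \right)} = 20471 - \frac{206}{4 \left(-47\right)} = 20471 - \frac{206}{-188} = 20471 - - \frac{103}{94} = 20471 + \frac{103}{94} = \frac{1924377}{94}$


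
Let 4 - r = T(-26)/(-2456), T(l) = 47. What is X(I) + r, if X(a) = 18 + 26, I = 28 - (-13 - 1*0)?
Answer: 117935/2456 ≈ 48.019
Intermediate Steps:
I = 41 (I = 28 - (-13 + 0) = 28 - 1*(-13) = 28 + 13 = 41)
X(a) = 44
r = 9871/2456 (r = 4 - 47/(-2456) = 4 - 47*(-1)/2456 = 4 - 1*(-47/2456) = 4 + 47/2456 = 9871/2456 ≈ 4.0191)
X(I) + r = 44 + 9871/2456 = 117935/2456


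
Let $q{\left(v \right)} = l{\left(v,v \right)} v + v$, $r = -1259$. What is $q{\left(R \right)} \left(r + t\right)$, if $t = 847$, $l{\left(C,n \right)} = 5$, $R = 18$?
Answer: $-44496$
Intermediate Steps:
$q{\left(v \right)} = 6 v$ ($q{\left(v \right)} = 5 v + v = 6 v$)
$q{\left(R \right)} \left(r + t\right) = 6 \cdot 18 \left(-1259 + 847\right) = 108 \left(-412\right) = -44496$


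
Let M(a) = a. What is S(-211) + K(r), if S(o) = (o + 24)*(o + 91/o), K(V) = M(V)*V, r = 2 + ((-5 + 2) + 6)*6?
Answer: 8426844/211 ≈ 39938.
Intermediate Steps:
r = 20 (r = 2 + (-3 + 6)*6 = 2 + 3*6 = 2 + 18 = 20)
K(V) = V**2 (K(V) = V*V = V**2)
S(o) = (24 + o)*(o + 91/o)
S(-211) + K(r) = (91 + (-211)**2 + 24*(-211) + 2184/(-211)) + 20**2 = (91 + 44521 - 5064 + 2184*(-1/211)) + 400 = (91 + 44521 - 5064 - 2184/211) + 400 = 8342444/211 + 400 = 8426844/211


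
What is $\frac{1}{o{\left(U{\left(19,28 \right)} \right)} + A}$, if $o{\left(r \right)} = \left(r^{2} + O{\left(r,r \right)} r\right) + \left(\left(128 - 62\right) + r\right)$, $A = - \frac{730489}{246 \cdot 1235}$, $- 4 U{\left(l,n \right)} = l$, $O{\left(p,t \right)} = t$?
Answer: $\frac{1215240}{126349199} \approx 0.0096181$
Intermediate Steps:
$U{\left(l,n \right)} = - \frac{l}{4}$
$A = - \frac{730489}{303810} \approx -2.4044$
$o{\left(r \right)} = 66 + r + 2 r^{2}$ ($o{\left(r \right)} = \left(r^{2} + r r\right) + \left(\left(128 - 62\right) + r\right) = \left(r^{2} + r^{2}\right) + \left(66 + r\right) = 2 r^{2} + \left(66 + r\right) = 66 + r + 2 r^{2}$)
$\frac{1}{o{\left(U{\left(19,28 \right)} \right)} + A} = \frac{1}{\left(66 - \frac{19}{4} + 2 \left(\left(- \frac{1}{4}\right) 19\right)^{2}\right) - \frac{730489}{303810}} = \frac{1}{\left(66 - \frac{19}{4} + 2 \left(- \frac{19}{4}\right)^{2}\right) - \frac{730489}{303810}} = \frac{1}{\left(66 - \frac{19}{4} + 2 \cdot \frac{361}{16}\right) - \frac{730489}{303810}} = \frac{1}{\left(66 - \frac{19}{4} + \frac{361}{8}\right) - \frac{730489}{303810}} = \frac{1}{\frac{851}{8} - \frac{730489}{303810}} = \frac{1}{\frac{126349199}{1215240}} = \frac{1215240}{126349199}$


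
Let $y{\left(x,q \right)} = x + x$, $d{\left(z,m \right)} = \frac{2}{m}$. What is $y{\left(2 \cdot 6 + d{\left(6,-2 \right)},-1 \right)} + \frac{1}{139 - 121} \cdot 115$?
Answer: $\frac{511}{18} \approx 28.389$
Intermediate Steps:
$y{\left(x,q \right)} = 2 x$
$y{\left(2 \cdot 6 + d{\left(6,-2 \right)},-1 \right)} + \frac{1}{139 - 121} \cdot 115 = 2 \left(2 \cdot 6 + \frac{2}{-2}\right) + \frac{1}{139 - 121} \cdot 115 = 2 \left(12 + 2 \left(- \frac{1}{2}\right)\right) + \frac{1}{18} \cdot 115 = 2 \left(12 - 1\right) + \frac{1}{18} \cdot 115 = 2 \cdot 11 + \frac{115}{18} = 22 + \frac{115}{18} = \frac{511}{18}$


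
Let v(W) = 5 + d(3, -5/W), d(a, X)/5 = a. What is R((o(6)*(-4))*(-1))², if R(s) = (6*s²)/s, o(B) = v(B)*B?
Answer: 8294400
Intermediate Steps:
d(a, X) = 5*a
v(W) = 20 (v(W) = 5 + 5*3 = 5 + 15 = 20)
o(B) = 20*B
R(s) = 6*s
R((o(6)*(-4))*(-1))² = (6*(((20*6)*(-4))*(-1)))² = (6*((120*(-4))*(-1)))² = (6*(-480*(-1)))² = (6*480)² = 2880² = 8294400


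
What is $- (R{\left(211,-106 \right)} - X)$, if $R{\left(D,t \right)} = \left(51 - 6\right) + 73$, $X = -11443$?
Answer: $-11561$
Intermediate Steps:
$R{\left(D,t \right)} = 118$ ($R{\left(D,t \right)} = 45 + 73 = 118$)
$- (R{\left(211,-106 \right)} - X) = - (118 - -11443) = - (118 + 11443) = \left(-1\right) 11561 = -11561$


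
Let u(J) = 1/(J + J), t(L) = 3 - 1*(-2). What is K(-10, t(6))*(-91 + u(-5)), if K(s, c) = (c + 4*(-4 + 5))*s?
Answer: 8199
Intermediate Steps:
t(L) = 5 (t(L) = 3 + 2 = 5)
u(J) = 1/(2*J)
K(s, c) = s*(4 + c) (K(s, c) = (c + 4*1)*s = (c + 4)*s = (4 + c)*s = s*(4 + c))
K(-10, t(6))*(-91 + u(-5)) = (-10*(4 + 5))*(-91 + (½)/(-5)) = (-10*9)*(-91 + (½)*(-⅕)) = -90*(-91 - ⅒) = -90*(-911/10) = 8199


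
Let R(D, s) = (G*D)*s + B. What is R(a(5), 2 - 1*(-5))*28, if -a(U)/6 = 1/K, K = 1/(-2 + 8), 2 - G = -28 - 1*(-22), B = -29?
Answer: -57260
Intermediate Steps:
G = 8 (G = 2 - (-28 - 1*(-22)) = 2 - (-28 + 22) = 2 - 1*(-6) = 2 + 6 = 8)
K = ⅙ (K = 1/6 = ⅙ ≈ 0.16667)
a(U) = -36 (a(U) = -6/⅙ = -6*6 = -36)
R(D, s) = -29 + 8*D*s (R(D, s) = (8*D)*s - 29 = 8*D*s - 29 = -29 + 8*D*s)
R(a(5), 2 - 1*(-5))*28 = (-29 + 8*(-36)*(2 - 1*(-5)))*28 = (-29 + 8*(-36)*(2 + 5))*28 = (-29 + 8*(-36)*7)*28 = (-29 - 2016)*28 = -2045*28 = -57260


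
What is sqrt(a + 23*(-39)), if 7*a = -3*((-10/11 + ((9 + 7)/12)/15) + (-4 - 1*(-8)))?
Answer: I*sqrt(1198438395)/1155 ≈ 29.973*I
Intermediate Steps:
a = -1574/1155 (a = (-3*((-10/11 + ((9 + 7)/12)/15) + (-4 - 1*(-8))))/7 = (-3*((-10*1/11 + (16*(1/12))*(1/15)) + (-4 + 8)))/7 = (-3*((-10/11 + (4/3)*(1/15)) + 4))/7 = (-3*((-10/11 + 4/45) + 4))/7 = (-3*(-406/495 + 4))/7 = (-3*1574/495)/7 = (1/7)*(-1574/165) = -1574/1155 ≈ -1.3628)
sqrt(a + 23*(-39)) = sqrt(-1574/1155 + 23*(-39)) = sqrt(-1574/1155 - 897) = sqrt(-1037609/1155) = I*sqrt(1198438395)/1155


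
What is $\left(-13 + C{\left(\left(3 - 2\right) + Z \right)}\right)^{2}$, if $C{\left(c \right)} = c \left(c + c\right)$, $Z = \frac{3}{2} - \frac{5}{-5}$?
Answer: $\frac{529}{4} \approx 132.25$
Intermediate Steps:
$Z = \frac{5}{2}$ ($Z = 3 \cdot \frac{1}{2} - -1 = \frac{3}{2} + 1 = \frac{5}{2} \approx 2.5$)
$C{\left(c \right)} = 2 c^{2}$ ($C{\left(c \right)} = c 2 c = 2 c^{2}$)
$\left(-13 + C{\left(\left(3 - 2\right) + Z \right)}\right)^{2} = \left(-13 + 2 \left(\left(3 - 2\right) + \frac{5}{2}\right)^{2}\right)^{2} = \left(-13 + 2 \left(1 + \frac{5}{2}\right)^{2}\right)^{2} = \left(-13 + 2 \left(\frac{7}{2}\right)^{2}\right)^{2} = \left(-13 + 2 \cdot \frac{49}{4}\right)^{2} = \left(-13 + \frac{49}{2}\right)^{2} = \left(\frac{23}{2}\right)^{2} = \frac{529}{4}$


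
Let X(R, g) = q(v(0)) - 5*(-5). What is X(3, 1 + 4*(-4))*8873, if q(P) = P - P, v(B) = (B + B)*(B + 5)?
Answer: 221825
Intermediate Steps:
v(B) = 2*B*(5 + B) (v(B) = (2*B)*(5 + B) = 2*B*(5 + B))
q(P) = 0
X(R, g) = 25 (X(R, g) = 0 - 5*(-5) = 0 + 25 = 25)
X(3, 1 + 4*(-4))*8873 = 25*8873 = 221825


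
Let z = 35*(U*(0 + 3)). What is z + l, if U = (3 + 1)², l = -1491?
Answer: 189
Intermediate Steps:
U = 16 (U = 4² = 16)
z = 1680 (z = 35*(16*(0 + 3)) = 35*(16*3) = 35*48 = 1680)
z + l = 1680 - 1491 = 189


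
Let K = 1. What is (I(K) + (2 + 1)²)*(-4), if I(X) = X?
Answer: -40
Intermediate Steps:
(I(K) + (2 + 1)²)*(-4) = (1 + (2 + 1)²)*(-4) = (1 + 3²)*(-4) = (1 + 9)*(-4) = 10*(-4) = -40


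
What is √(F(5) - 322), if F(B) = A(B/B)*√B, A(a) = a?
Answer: √(-322 + √5) ≈ 17.882*I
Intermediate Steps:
F(B) = √B (F(B) = (B/B)*√B = 1*√B = √B)
√(F(5) - 322) = √(√5 - 322) = √(-322 + √5)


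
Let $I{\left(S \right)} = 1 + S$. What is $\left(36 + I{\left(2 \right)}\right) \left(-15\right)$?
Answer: $-585$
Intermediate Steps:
$\left(36 + I{\left(2 \right)}\right) \left(-15\right) = \left(36 + \left(1 + 2\right)\right) \left(-15\right) = \left(36 + 3\right) \left(-15\right) = 39 \left(-15\right) = -585$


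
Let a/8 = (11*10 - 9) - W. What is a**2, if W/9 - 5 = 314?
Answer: 491065600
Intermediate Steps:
W = 2871 (W = 45 + 9*314 = 45 + 2826 = 2871)
a = -22160 (a = 8*((11*10 - 9) - 1*2871) = 8*((110 - 9) - 2871) = 8*(101 - 2871) = 8*(-2770) = -22160)
a**2 = (-22160)**2 = 491065600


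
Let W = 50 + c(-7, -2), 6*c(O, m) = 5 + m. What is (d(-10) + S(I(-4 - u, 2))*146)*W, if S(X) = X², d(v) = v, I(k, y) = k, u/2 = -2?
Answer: -505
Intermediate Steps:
u = -4 (u = 2*(-2) = -4)
c(O, m) = ⅚ + m/6 (c(O, m) = (5 + m)/6 = ⅚ + m/6)
W = 101/2 (W = 50 + (⅚ + (⅙)*(-2)) = 50 + (⅚ - ⅓) = 50 + ½ = 101/2 ≈ 50.500)
(d(-10) + S(I(-4 - u, 2))*146)*W = (-10 + (-4 - 1*(-4))²*146)*(101/2) = (-10 + (-4 + 4)²*146)*(101/2) = (-10 + 0²*146)*(101/2) = (-10 + 0*146)*(101/2) = (-10 + 0)*(101/2) = -10*101/2 = -505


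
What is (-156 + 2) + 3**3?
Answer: -127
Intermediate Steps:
(-156 + 2) + 3**3 = -154 + 27 = -127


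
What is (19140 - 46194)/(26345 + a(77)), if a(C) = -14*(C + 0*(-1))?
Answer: -27054/25267 ≈ -1.0707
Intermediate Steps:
a(C) = -14*C (a(C) = -14*(C + 0) = -14*C)
(19140 - 46194)/(26345 + a(77)) = (19140 - 46194)/(26345 - 14*77) = -27054/(26345 - 1078) = -27054/25267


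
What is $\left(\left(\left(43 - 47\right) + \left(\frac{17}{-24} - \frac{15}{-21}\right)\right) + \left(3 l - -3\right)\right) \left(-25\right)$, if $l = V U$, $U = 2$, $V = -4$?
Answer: $\frac{104975}{168} \approx 624.85$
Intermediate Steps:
$l = -8$ ($l = \left(-4\right) 2 = -8$)
$\left(\left(\left(43 - 47\right) + \left(\frac{17}{-24} - \frac{15}{-21}\right)\right) + \left(3 l - -3\right)\right) \left(-25\right) = \left(\left(\left(43 - 47\right) + \left(\frac{17}{-24} - \frac{15}{-21}\right)\right) + \left(3 \left(-8\right) - -3\right)\right) \left(-25\right) = \left(\left(-4 + \left(17 \left(- \frac{1}{24}\right) - - \frac{5}{7}\right)\right) + \left(-24 + \left(-2 + 5\right)\right)\right) \left(-25\right) = \left(\left(-4 + \left(- \frac{17}{24} + \frac{5}{7}\right)\right) + \left(-24 + 3\right)\right) \left(-25\right) = \left(\left(-4 + \frac{1}{168}\right) - 21\right) \left(-25\right) = \left(- \frac{671}{168} - 21\right) \left(-25\right) = \left(- \frac{4199}{168}\right) \left(-25\right) = \frac{104975}{168}$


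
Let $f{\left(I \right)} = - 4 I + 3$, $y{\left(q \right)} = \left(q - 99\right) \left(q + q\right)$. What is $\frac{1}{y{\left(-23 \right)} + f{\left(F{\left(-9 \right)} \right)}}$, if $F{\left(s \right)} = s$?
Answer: $\frac{1}{5651} \approx 0.00017696$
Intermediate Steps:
$y{\left(q \right)} = 2 q \left(-99 + q\right)$ ($y{\left(q \right)} = \left(-99 + q\right) 2 q = 2 q \left(-99 + q\right)$)
$f{\left(I \right)} = 3 - 4 I$
$\frac{1}{y{\left(-23 \right)} + f{\left(F{\left(-9 \right)} \right)}} = \frac{1}{2 \left(-23\right) \left(-99 - 23\right) + \left(3 - -36\right)} = \frac{1}{2 \left(-23\right) \left(-122\right) + \left(3 + 36\right)} = \frac{1}{5612 + 39} = \frac{1}{5651}$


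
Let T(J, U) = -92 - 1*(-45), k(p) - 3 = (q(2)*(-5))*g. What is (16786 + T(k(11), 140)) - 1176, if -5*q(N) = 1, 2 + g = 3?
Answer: 15563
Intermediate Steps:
g = 1 (g = -2 + 3 = 1)
q(N) = -⅕ (q(N) = -⅕*1 = -⅕)
k(p) = 4 (k(p) = 3 - ⅕*(-5)*1 = 3 + 1*1 = 3 + 1 = 4)
T(J, U) = -47 (T(J, U) = -92 + 45 = -47)
(16786 + T(k(11), 140)) - 1176 = (16786 - 47) - 1176 = 16739 - 1176 = 15563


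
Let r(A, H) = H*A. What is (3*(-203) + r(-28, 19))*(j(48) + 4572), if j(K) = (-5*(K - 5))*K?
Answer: 6558468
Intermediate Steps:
r(A, H) = A*H
j(K) = K*(25 - 5*K) (j(K) = (-5*(-5 + K))*K = (25 - 5*K)*K = K*(25 - 5*K))
(3*(-203) + r(-28, 19))*(j(48) + 4572) = (3*(-203) - 28*19)*(5*48*(5 - 1*48) + 4572) = (-609 - 532)*(5*48*(5 - 48) + 4572) = -1141*(5*48*(-43) + 4572) = -1141*(-10320 + 4572) = -1141*(-5748) = 6558468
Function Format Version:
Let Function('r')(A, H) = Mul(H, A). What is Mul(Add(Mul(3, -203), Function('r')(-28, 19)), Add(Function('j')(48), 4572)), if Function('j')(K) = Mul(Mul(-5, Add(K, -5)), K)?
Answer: 6558468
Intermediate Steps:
Function('r')(A, H) = Mul(A, H)
Function('j')(K) = Mul(K, Add(25, Mul(-5, K))) (Function('j')(K) = Mul(Mul(-5, Add(-5, K)), K) = Mul(Add(25, Mul(-5, K)), K) = Mul(K, Add(25, Mul(-5, K))))
Mul(Add(Mul(3, -203), Function('r')(-28, 19)), Add(Function('j')(48), 4572)) = Mul(Add(Mul(3, -203), Mul(-28, 19)), Add(Mul(5, 48, Add(5, Mul(-1, 48))), 4572)) = Mul(Add(-609, -532), Add(Mul(5, 48, Add(5, -48)), 4572)) = Mul(-1141, Add(Mul(5, 48, -43), 4572)) = Mul(-1141, Add(-10320, 4572)) = Mul(-1141, -5748) = 6558468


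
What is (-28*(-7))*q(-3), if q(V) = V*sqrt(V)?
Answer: -588*I*sqrt(3) ≈ -1018.4*I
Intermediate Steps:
q(V) = V**(3/2)
(-28*(-7))*q(-3) = (-28*(-7))*(-3)**(3/2) = 196*(-3*I*sqrt(3)) = -588*I*sqrt(3)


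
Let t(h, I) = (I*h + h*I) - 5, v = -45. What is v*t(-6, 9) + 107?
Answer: 5192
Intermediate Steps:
t(h, I) = -5 + 2*I*h (t(h, I) = (I*h + I*h) - 5 = 2*I*h - 5 = -5 + 2*I*h)
v*t(-6, 9) + 107 = -45*(-5 + 2*9*(-6)) + 107 = -45*(-5 - 108) + 107 = -45*(-113) + 107 = 5085 + 107 = 5192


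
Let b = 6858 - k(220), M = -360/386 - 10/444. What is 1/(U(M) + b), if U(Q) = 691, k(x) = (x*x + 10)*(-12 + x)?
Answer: -1/10061731 ≈ -9.9387e-8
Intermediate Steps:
M = -40925/42846 (M = -360*1/386 - 10*1/444 = -180/193 - 5/222 = -40925/42846 ≈ -0.95516)
k(x) = (-12 + x)*(10 + x**2) (k(x) = (x**2 + 10)*(-12 + x) = (10 + x**2)*(-12 + x) = (-12 + x)*(10 + x**2))
b = -10062422 (b = 6858 - (-120 + 220**3 - 12*220**2 + 10*220) = 6858 - (-120 + 10648000 - 12*48400 + 2200) = 6858 - (-120 + 10648000 - 580800 + 2200) = 6858 - 1*10069280 = 6858 - 10069280 = -10062422)
1/(U(M) + b) = 1/(691 - 10062422) = 1/(-10061731) = -1/10061731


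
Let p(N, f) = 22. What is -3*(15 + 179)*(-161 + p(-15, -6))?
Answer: 80898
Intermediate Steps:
-3*(15 + 179)*(-161 + p(-15, -6)) = -3*(15 + 179)*(-161 + 22) = -582*(-139) = -3*(-26966) = 80898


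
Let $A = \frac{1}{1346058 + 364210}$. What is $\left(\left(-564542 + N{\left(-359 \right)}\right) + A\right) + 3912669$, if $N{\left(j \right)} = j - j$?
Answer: $\frac{5726194468037}{1710268} \approx 3.3481 \cdot 10^{6}$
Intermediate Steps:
$N{\left(j \right)} = 0$
$A = \frac{1}{1710268} \approx 5.847 \cdot 10^{-7}$
$\left(\left(-564542 + N{\left(-359 \right)}\right) + A\right) + 3912669 = \left(\left(-564542 + 0\right) + \frac{1}{1710268}\right) + 3912669 = \left(-564542 + \frac{1}{1710268}\right) + 3912669 = - \frac{965518117255}{1710268} + 3912669 = \frac{5726194468037}{1710268}$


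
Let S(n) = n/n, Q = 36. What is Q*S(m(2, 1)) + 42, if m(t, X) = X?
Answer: 78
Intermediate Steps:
S(n) = 1
Q*S(m(2, 1)) + 42 = 36*1 + 42 = 36 + 42 = 78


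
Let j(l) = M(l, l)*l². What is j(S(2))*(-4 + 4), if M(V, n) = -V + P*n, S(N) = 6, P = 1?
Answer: 0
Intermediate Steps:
M(V, n) = n - V (M(V, n) = -V + 1*n = -V + n = n - V)
j(l) = 0 (j(l) = (l - l)*l² = 0*l² = 0)
j(S(2))*(-4 + 4) = 0*(-4 + 4) = 0*0 = 0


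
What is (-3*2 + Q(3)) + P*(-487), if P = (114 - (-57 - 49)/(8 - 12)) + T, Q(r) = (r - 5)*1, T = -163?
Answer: 73521/2 ≈ 36761.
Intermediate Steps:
Q(r) = -5 + r (Q(r) = (-5 + r)*1 = -5 + r)
P = -151/2 (P = (114 - (-57 - 49)/(8 - 12)) - 163 = (114 - (-106)/(-4)) - 163 = (114 - (-106)*(-1)/4) - 163 = (114 - 1*53/2) - 163 = (114 - 53/2) - 163 = 175/2 - 163 = -151/2 ≈ -75.500)
(-3*2 + Q(3)) + P*(-487) = (-3*2 + (-5 + 3)) - 151/2*(-487) = (-6 - 2) + 73537/2 = -8 + 73537/2 = 73521/2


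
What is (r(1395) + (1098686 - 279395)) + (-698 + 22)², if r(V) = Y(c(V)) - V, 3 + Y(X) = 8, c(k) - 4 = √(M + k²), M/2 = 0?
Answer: 1274877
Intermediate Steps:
M = 0 (M = 2*0 = 0)
c(k) = 4 + √(k²) (c(k) = 4 + √(0 + k²) = 4 + √(k²))
Y(X) = 5 (Y(X) = -3 + 8 = 5)
r(V) = 5 - V
(r(1395) + (1098686 - 279395)) + (-698 + 22)² = ((5 - 1*1395) + (1098686 - 279395)) + (-698 + 22)² = ((5 - 1395) + 819291) + (-676)² = (-1390 + 819291) + 456976 = 817901 + 456976 = 1274877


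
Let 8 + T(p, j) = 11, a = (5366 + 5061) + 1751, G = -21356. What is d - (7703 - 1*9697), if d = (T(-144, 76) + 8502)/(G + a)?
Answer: 18292427/9178 ≈ 1993.1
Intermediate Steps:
a = 12178 (a = 10427 + 1751 = 12178)
T(p, j) = 3 (T(p, j) = -8 + 11 = 3)
d = -8505/9178 (d = (3 + 8502)/(-21356 + 12178) = 8505/(-9178) = 8505*(-1/9178) = -8505/9178 ≈ -0.92667)
d - (7703 - 1*9697) = -8505/9178 - (7703 - 1*9697) = -8505/9178 - (7703 - 9697) = -8505/9178 - 1*(-1994) = -8505/9178 + 1994 = 18292427/9178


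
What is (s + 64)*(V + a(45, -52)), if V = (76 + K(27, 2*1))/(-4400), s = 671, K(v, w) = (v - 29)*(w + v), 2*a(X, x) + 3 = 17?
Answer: 2262477/440 ≈ 5142.0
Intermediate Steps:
a(X, x) = 7 (a(X, x) = -3/2 + (1/2)*17 = -3/2 + 17/2 = 7)
K(v, w) = (-29 + v)*(v + w)
V = -9/2200 (V = (76 + (27**2 - 29*27 - 58 + 27*(2*1)))/(-4400) = (76 + (729 - 783 - 29*2 + 27*2))*(-1/4400) = (76 + (729 - 783 - 58 + 54))*(-1/4400) = (76 - 58)*(-1/4400) = 18*(-1/4400) = -9/2200 ≈ -0.0040909)
(s + 64)*(V + a(45, -52)) = (671 + 64)*(-9/2200 + 7) = 735*(15391/2200) = 2262477/440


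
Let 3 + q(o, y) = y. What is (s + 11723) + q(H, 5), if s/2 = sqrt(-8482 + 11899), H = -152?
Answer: 11725 + 2*sqrt(3417) ≈ 11842.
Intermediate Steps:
q(o, y) = -3 + y
s = 2*sqrt(3417) (s = 2*sqrt(-8482 + 11899) = 2*sqrt(3417) ≈ 116.91)
(s + 11723) + q(H, 5) = (2*sqrt(3417) + 11723) + (-3 + 5) = (11723 + 2*sqrt(3417)) + 2 = 11725 + 2*sqrt(3417)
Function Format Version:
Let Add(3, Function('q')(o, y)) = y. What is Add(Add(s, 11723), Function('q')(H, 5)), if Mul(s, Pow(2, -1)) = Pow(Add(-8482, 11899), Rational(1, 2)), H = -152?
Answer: Add(11725, Mul(2, Pow(3417, Rational(1, 2)))) ≈ 11842.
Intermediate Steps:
Function('q')(o, y) = Add(-3, y)
s = Mul(2, Pow(3417, Rational(1, 2))) (s = Mul(2, Pow(Add(-8482, 11899), Rational(1, 2))) = Mul(2, Pow(3417, Rational(1, 2))) ≈ 116.91)
Add(Add(s, 11723), Function('q')(H, 5)) = Add(Add(Mul(2, Pow(3417, Rational(1, 2))), 11723), Add(-3, 5)) = Add(Add(11723, Mul(2, Pow(3417, Rational(1, 2)))), 2) = Add(11725, Mul(2, Pow(3417, Rational(1, 2))))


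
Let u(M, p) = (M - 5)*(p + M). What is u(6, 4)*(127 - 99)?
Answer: 280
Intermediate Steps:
u(M, p) = (-5 + M)*(M + p)
u(6, 4)*(127 - 99) = (6² - 5*6 - 5*4 + 6*4)*(127 - 99) = (36 - 30 - 20 + 24)*28 = 10*28 = 280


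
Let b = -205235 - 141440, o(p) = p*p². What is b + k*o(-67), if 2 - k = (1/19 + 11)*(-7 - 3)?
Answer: -649618119/19 ≈ -3.4190e+7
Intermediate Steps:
o(p) = p³
k = 2138/19 (k = 2 - (1/19 + 11)*(-7 - 3) = 2 - (1/19 + 11)*(-10) = 2 - 210*(-10)/19 = 2 - 1*(-2100/19) = 2 + 2100/19 = 2138/19 ≈ 112.53)
b = -346675
b + k*o(-67) = -346675 + (2138/19)*(-67)³ = -346675 + (2138/19)*(-300763) = -346675 - 643031294/19 = -649618119/19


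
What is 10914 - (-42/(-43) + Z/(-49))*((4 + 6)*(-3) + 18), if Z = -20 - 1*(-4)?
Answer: 23028750/2107 ≈ 10930.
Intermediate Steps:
Z = -16 (Z = -20 + 4 = -16)
10914 - (-42/(-43) + Z/(-49))*((4 + 6)*(-3) + 18) = 10914 - (-42/(-43) - 16/(-49))*((4 + 6)*(-3) + 18) = 10914 - (-42*(-1/43) - 16*(-1/49))*(10*(-3) + 18) = 10914 - (42/43 + 16/49)*(-30 + 18) = 10914 - 2746*(-12)/2107 = 10914 - 1*(-32952/2107) = 10914 + 32952/2107 = 23028750/2107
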